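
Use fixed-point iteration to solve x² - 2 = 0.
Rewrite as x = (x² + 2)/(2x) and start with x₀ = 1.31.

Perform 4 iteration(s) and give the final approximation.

Equation: x² - 2 = 0
Fixed-point form: x = (x² + 2)/(2x)
x₀ = 1.31

x_1 = g(1.310000) = 1.418359
x_2 = g(1.418359) = 1.414220
x_3 = g(1.414220) = 1.414214
x_4 = g(1.414214) = 1.414214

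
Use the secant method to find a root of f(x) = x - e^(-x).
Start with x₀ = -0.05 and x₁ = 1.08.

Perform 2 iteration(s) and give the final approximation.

f(x) = x - e^(-x)
x₀ = -0.05, x₁ = 1.08

Secant formula: x_{n+1} = x_n - f(x_n)(x_n - x_{n-1})/(f(x_n) - f(x_{n-1}))

Iteration 1:
  f(-0.050000) = -1.101271
  f(1.080000) = 0.740404
  x_2 = 1.080000 - 0.740404×(1.080000 - (-0.050000))/(0.740404 - (-1.101271))
       = 0.625709
Iteration 2:
  f(1.080000) = 0.740404
  f(0.625709) = 0.090827
  x_3 = 0.625709 - 0.090827×(0.625709 - 1.080000)/(0.090827 - 0.740404)
       = 0.562188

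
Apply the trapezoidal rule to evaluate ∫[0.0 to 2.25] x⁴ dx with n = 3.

f(x) = x⁴
a = 0.0, b = 2.25, n = 3
h = (b - a)/n = 0.750000

Trapezoidal rule: (h/2)[f(x₀) + 2f(x₁) + 2f(x₂) + ... + f(xₙ)]

x_0 = 0.0000, f(x_0) = 0.000000, coefficient = 1
x_1 = 0.7500, f(x_1) = 0.316406, coefficient = 2
x_2 = 1.5000, f(x_2) = 5.062500, coefficient = 2
x_3 = 2.2500, f(x_3) = 25.628906, coefficient = 1

I ≈ (0.750000/2) × 36.386719 = 13.645020
Exact value: 11.533008
Error: 2.112012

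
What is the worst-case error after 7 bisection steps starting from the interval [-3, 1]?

Bisection error bound: |error| ≤ (b-a)/2^n
|error| ≤ (1 - (-3))/2^7 = 4/2^7
|error| ≤ 0.0312500000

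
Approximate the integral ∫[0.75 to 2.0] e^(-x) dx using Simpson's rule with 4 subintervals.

f(x) = e^(-x)
a = 0.75, b = 2.0, n = 4
h = (b - a)/n = 0.312500

Simpson's rule: (h/3)[f(x₀) + 4f(x₁) + 2f(x₂) + ... + f(xₙ)]

x_0 = 0.7500, f(x_0) = 0.472367, coefficient = 1
x_1 = 1.0625, f(x_1) = 0.345591, coefficient = 4
x_2 = 1.3750, f(x_2) = 0.252840, coefficient = 2
x_3 = 1.6875, f(x_3) = 0.184981, coefficient = 4
x_4 = 2.0000, f(x_4) = 0.135335, coefficient = 1

I ≈ (0.312500/3) × 3.235670 = 0.337049
Exact value: 0.337031
Error: 0.000018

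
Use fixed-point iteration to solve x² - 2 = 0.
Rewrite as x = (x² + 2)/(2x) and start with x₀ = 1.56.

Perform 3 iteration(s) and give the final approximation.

Equation: x² - 2 = 0
Fixed-point form: x = (x² + 2)/(2x)
x₀ = 1.56

x_1 = g(1.560000) = 1.421026
x_2 = g(1.421026) = 1.414230
x_3 = g(1.414230) = 1.414214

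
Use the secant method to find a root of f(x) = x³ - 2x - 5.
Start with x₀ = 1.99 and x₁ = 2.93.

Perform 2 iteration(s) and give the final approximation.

f(x) = x³ - 2x - 5
x₀ = 1.99, x₁ = 2.93

Secant formula: x_{n+1} = x_n - f(x_n)(x_n - x_{n-1})/(f(x_n) - f(x_{n-1}))

Iteration 1:
  f(1.990000) = -1.099401
  f(2.930000) = 14.293757
  x_2 = 2.930000 - 14.293757×(2.930000 - 1.990000)/(14.293757 - (-1.099401))
       = 2.057136
Iteration 2:
  f(2.930000) = 14.293757
  f(2.057136) = -0.408865
  x_3 = 2.057136 - (-0.408865)×(2.057136 - 2.930000)/(-0.408865 - 14.293757)
       = 2.081410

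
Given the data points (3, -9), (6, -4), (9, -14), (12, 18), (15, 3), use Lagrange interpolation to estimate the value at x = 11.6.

Lagrange interpolation formula:
P(x) = Σ yᵢ × Lᵢ(x)
where Lᵢ(x) = Π_{j≠i} (x - xⱼ)/(xᵢ - xⱼ)

L_0(11.6) = (11.6 - 6)/(3 - 6) × (11.6 - 9)/(3 - 9) × (11.6 - 12)/(3 - 12) × (11.6 - 15)/(3 - 15) = 0.010186
L_1(11.6) = (11.6 - 3)/(6 - 3) × (11.6 - 9)/(6 - 9) × (11.6 - 12)/(6 - 12) × (11.6 - 15)/(6 - 15) = -0.062571
L_2(11.6) = (11.6 - 3)/(9 - 3) × (11.6 - 6)/(9 - 6) × (11.6 - 12)/(9 - 12) × (11.6 - 15)/(9 - 15) = 0.202153
L_3(11.6) = (11.6 - 3)/(12 - 3) × (11.6 - 6)/(12 - 6) × (11.6 - 9)/(12 - 9) × (11.6 - 15)/(12 - 15) = 0.875997
L_4(11.6) = (11.6 - 3)/(15 - 3) × (11.6 - 6)/(15 - 6) × (11.6 - 9)/(15 - 9) × (11.6 - 12)/(15 - 12) = -0.025765

P(11.6) = (-9)×L_0(11.6) + (-4)×L_1(11.6) + (-14)×L_2(11.6) + 18×L_3(11.6) + 3×L_4(11.6)
P(11.6) = 13.019114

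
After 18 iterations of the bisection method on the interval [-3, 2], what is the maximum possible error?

Bisection error bound: |error| ≤ (b-a)/2^n
|error| ≤ (2 - (-3))/2^18 = 5/2^18
|error| ≤ 0.0000190735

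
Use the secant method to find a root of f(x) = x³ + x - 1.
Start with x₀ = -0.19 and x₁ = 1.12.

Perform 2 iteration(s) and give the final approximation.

f(x) = x³ + x - 1
x₀ = -0.19, x₁ = 1.12

Secant formula: x_{n+1} = x_n - f(x_n)(x_n - x_{n-1})/(f(x_n) - f(x_{n-1}))

Iteration 1:
  f(-0.190000) = -1.196859
  f(1.120000) = 1.524928
  x_2 = 1.120000 - 1.524928×(1.120000 - (-0.190000))/(1.524928 - (-1.196859))
       = 0.386050
Iteration 2:
  f(1.120000) = 1.524928
  f(0.386050) = -0.556415
  x_3 = 0.386050 - (-0.556415)×(0.386050 - 1.120000)/(-0.556415 - 1.524928)
       = 0.582260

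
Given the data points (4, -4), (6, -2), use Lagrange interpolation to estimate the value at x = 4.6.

Lagrange interpolation formula:
P(x) = Σ yᵢ × Lᵢ(x)
where Lᵢ(x) = Π_{j≠i} (x - xⱼ)/(xᵢ - xⱼ)

L_0(4.6) = (4.6 - 6)/(4 - 6) = 0.700000
L_1(4.6) = (4.6 - 4)/(6 - 4) = 0.300000

P(4.6) = (-4)×L_0(4.6) + (-2)×L_1(4.6)
P(4.6) = -3.400000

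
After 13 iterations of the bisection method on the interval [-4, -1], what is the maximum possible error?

Bisection error bound: |error| ≤ (b-a)/2^n
|error| ≤ (-1 - (-4))/2^13 = 3/2^13
|error| ≤ 0.0003662109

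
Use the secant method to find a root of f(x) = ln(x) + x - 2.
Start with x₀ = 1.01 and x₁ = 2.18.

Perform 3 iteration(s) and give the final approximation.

f(x) = ln(x) + x - 2
x₀ = 1.01, x₁ = 2.18

Secant formula: x_{n+1} = x_n - f(x_n)(x_n - x_{n-1})/(f(x_n) - f(x_{n-1}))

Iteration 1:
  f(1.010000) = -0.980050
  f(2.180000) = 0.959325
  x_2 = 2.180000 - 0.959325×(2.180000 - 1.010000)/(0.959325 - (-0.980050))
       = 1.601252
Iteration 2:
  f(2.180000) = 0.959325
  f(1.601252) = 0.072037
  x_3 = 1.601252 - 0.072037×(1.601252 - 2.180000)/(0.072037 - 0.959325)
       = 1.554264
Iteration 3:
  f(1.601252) = 0.072037
  f(1.554264) = -0.004734
  x_4 = 1.554264 - (-0.004734)×(1.554264 - 1.601252)/(-0.004734 - 0.072037)
       = 1.557161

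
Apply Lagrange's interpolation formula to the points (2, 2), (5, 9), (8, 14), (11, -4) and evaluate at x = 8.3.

Lagrange interpolation formula:
P(x) = Σ yᵢ × Lᵢ(x)
where Lᵢ(x) = Π_{j≠i} (x - xⱼ)/(xᵢ - xⱼ)

L_0(8.3) = (8.3 - 5)/(2 - 5) × (8.3 - 8)/(2 - 8) × (8.3 - 11)/(2 - 11) = 0.016500
L_1(8.3) = (8.3 - 2)/(5 - 2) × (8.3 - 8)/(5 - 8) × (8.3 - 11)/(5 - 11) = -0.094500
L_2(8.3) = (8.3 - 2)/(8 - 2) × (8.3 - 5)/(8 - 5) × (8.3 - 11)/(8 - 11) = 1.039500
L_3(8.3) = (8.3 - 2)/(11 - 2) × (8.3 - 5)/(11 - 5) × (8.3 - 8)/(11 - 8) = 0.038500

P(8.3) = 2×L_0(8.3) + 9×L_1(8.3) + 14×L_2(8.3) + (-4)×L_3(8.3)
P(8.3) = 13.581500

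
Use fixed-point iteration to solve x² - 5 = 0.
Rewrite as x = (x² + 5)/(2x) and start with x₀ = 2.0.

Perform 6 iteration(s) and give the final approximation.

Equation: x² - 5 = 0
Fixed-point form: x = (x² + 5)/(2x)
x₀ = 2.0

x_1 = g(2.000000) = 2.250000
x_2 = g(2.250000) = 2.236111
x_3 = g(2.236111) = 2.236068
x_4 = g(2.236068) = 2.236068
x_5 = g(2.236068) = 2.236068
x_6 = g(2.236068) = 2.236068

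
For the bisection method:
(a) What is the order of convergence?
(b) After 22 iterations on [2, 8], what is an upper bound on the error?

(a) Bisection has linear (order 1) convergence; the error is halved each step.

(b) Error bound = (b-a)/2^n = (8 - 2)/2^{22}
    = 6/2^{22}

(a) 1 (linear); (b) error ≤ 1.43e-06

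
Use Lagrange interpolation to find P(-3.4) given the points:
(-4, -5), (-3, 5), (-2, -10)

Lagrange interpolation formula:
P(x) = Σ yᵢ × Lᵢ(x)
where Lᵢ(x) = Π_{j≠i} (x - xⱼ)/(xᵢ - xⱼ)

L_0(-3.4) = (-3.4 - (-3))/(-4 - (-3)) × (-3.4 - (-2))/(-4 - (-2)) = 0.280000
L_1(-3.4) = (-3.4 - (-4))/(-3 - (-4)) × (-3.4 - (-2))/(-3 - (-2)) = 0.840000
L_2(-3.4) = (-3.4 - (-4))/(-2 - (-4)) × (-3.4 - (-3))/(-2 - (-3)) = -0.120000

P(-3.4) = (-5)×L_0(-3.4) + 5×L_1(-3.4) + (-10)×L_2(-3.4)
P(-3.4) = 4.000000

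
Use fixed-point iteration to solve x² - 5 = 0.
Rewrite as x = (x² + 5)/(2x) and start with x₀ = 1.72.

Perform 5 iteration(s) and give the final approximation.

Equation: x² - 5 = 0
Fixed-point form: x = (x² + 5)/(2x)
x₀ = 1.72

x_1 = g(1.720000) = 2.313488
x_2 = g(2.313488) = 2.237363
x_3 = g(2.237363) = 2.236068
x_4 = g(2.236068) = 2.236068
x_5 = g(2.236068) = 2.236068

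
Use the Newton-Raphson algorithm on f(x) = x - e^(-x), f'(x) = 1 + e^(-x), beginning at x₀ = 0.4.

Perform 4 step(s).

f(x) = x - e^(-x)
f'(x) = 1 + e^(-x)
x₀ = 0.4

Newton-Raphson formula: x_{n+1} = x_n - f(x_n)/f'(x_n)

Iteration 1:
  f(0.400000) = -0.270320
  f'(0.400000) = 1.670320
  x_1 = 0.400000 - (-0.270320)/1.670320 = 0.561837
Iteration 2:
  f(0.561837) = -0.008323
  f'(0.561837) = 1.570161
  x_2 = 0.561837 - (-0.008323)/1.570161 = 0.567138
Iteration 3:
  f(0.567138) = -0.000008
  f'(0.567138) = 1.567146
  x_3 = 0.567138 - (-0.000008)/1.567146 = 0.567143
Iteration 4:
  f(0.567143) = 0.000000
  f'(0.567143) = 1.567143
  x_4 = 0.567143 - 0.000000/1.567143 = 0.567143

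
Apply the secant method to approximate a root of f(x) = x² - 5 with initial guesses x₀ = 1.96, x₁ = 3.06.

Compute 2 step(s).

f(x) = x² - 5
x₀ = 1.96, x₁ = 3.06

Secant formula: x_{n+1} = x_n - f(x_n)(x_n - x_{n-1})/(f(x_n) - f(x_{n-1}))

Iteration 1:
  f(1.960000) = -1.158400
  f(3.060000) = 4.363600
  x_2 = 3.060000 - 4.363600×(3.060000 - 1.960000)/(4.363600 - (-1.158400))
       = 2.190757
Iteration 2:
  f(3.060000) = 4.363600
  f(2.190757) = -0.200584
  x_3 = 2.190757 - (-0.200584)×(2.190757 - 3.060000)/(-0.200584 - 4.363600)
       = 2.228958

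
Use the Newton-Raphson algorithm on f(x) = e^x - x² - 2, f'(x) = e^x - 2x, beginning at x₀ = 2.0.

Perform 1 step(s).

f(x) = e^x - x² - 2
f'(x) = e^x - 2x
x₀ = 2.0

Newton-Raphson formula: x_{n+1} = x_n - f(x_n)/f'(x_n)

Iteration 1:
  f(2.000000) = 1.389056
  f'(2.000000) = 3.389056
  x_1 = 2.000000 - 1.389056/3.389056 = 1.590135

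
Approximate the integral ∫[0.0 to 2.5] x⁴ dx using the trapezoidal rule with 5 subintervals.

f(x) = x⁴
a = 0.0, b = 2.5, n = 5
h = (b - a)/n = 0.500000

Trapezoidal rule: (h/2)[f(x₀) + 2f(x₁) + 2f(x₂) + ... + f(xₙ)]

x_0 = 0.0000, f(x_0) = 0.000000, coefficient = 1
x_1 = 0.5000, f(x_1) = 0.062500, coefficient = 2
x_2 = 1.0000, f(x_2) = 1.000000, coefficient = 2
x_3 = 1.5000, f(x_3) = 5.062500, coefficient = 2
x_4 = 2.0000, f(x_4) = 16.000000, coefficient = 2
x_5 = 2.5000, f(x_5) = 39.062500, coefficient = 1

I ≈ (0.500000/2) × 83.312500 = 20.828125
Exact value: 19.531250
Error: 1.296875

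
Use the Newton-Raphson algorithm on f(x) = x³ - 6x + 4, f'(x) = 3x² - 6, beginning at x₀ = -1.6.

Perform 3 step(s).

f(x) = x³ - 6x + 4
f'(x) = 3x² - 6
x₀ = -1.6

Newton-Raphson formula: x_{n+1} = x_n - f(x_n)/f'(x_n)

Iteration 1:
  f(-1.600000) = 9.504000
  f'(-1.600000) = 1.680000
  x_1 = -1.600000 - 9.504000/1.680000 = -7.257143
Iteration 2:
  f(-7.257143) = -334.662717
  f'(-7.257143) = 151.998367
  x_2 = -7.257143 - (-334.662717)/151.998367 = -5.055391
Iteration 3:
  f(-5.055391) = -94.868158
  f'(-5.055391) = 70.670929
  x_3 = -5.055391 - (-94.868158)/70.670929 = -3.712998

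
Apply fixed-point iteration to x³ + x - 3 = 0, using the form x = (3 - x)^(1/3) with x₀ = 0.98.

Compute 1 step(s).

Equation: x³ + x - 3 = 0
Fixed-point form: x = (3 - x)^(1/3)
x₀ = 0.98

x_1 = g(0.980000) = 1.264107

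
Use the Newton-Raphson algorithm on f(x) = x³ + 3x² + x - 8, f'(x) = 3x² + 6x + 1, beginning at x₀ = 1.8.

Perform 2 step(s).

f(x) = x³ + 3x² + x - 8
f'(x) = 3x² + 6x + 1
x₀ = 1.8

Newton-Raphson formula: x_{n+1} = x_n - f(x_n)/f'(x_n)

Iteration 1:
  f(1.800000) = 9.352000
  f'(1.800000) = 21.520000
  x_1 = 1.800000 - 9.352000/21.520000 = 1.365428
Iteration 2:
  f(1.365428) = 1.504297
  f'(1.365428) = 14.785742
  x_2 = 1.365428 - 1.504297/14.785742 = 1.263688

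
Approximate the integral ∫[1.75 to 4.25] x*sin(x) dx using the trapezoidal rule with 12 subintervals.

f(x) = x*sin(x)
a = 1.75, b = 4.25, n = 12
h = (b - a)/n = 0.208333

Trapezoidal rule: (h/2)[f(x₀) + 2f(x₁) + 2f(x₂) + ... + f(xₙ)]

x_0 = 1.7500, f(x_0) = 1.721975, coefficient = 1
x_1 = 1.9583, f(x_1) = 1.813109, coefficient = 2
x_2 = 2.1667, f(x_2) = 1.793264, coefficient = 2
x_3 = 2.3750, f(x_3) = 1.647502, coefficient = 2
x_4 = 2.5833, f(x_4) = 1.368419, coefficient = 2
x_5 = 2.7917, f(x_5) = 0.957062, coefficient = 2
x_6 = 3.0000, f(x_6) = 0.423360, coefficient = 2
x_7 = 3.2083, f(x_7) = -0.213967, coefficient = 2
x_8 = 3.4167, f(x_8) = -0.928029, coefficient = 2
x_9 = 3.6250, f(x_9) = -1.684896, coefficient = 2
x_10 = 3.8333, f(x_10) = -2.445202, coefficient = 2
x_11 = 4.0417, f(x_11) = -3.166132, coefficient = 2
x_12 = 4.2500, f(x_12) = -3.803705, coefficient = 1

I ≈ (0.208333/2) × -2.952749 = -0.307578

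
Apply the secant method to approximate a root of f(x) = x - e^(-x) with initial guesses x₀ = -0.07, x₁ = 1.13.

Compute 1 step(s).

f(x) = x - e^(-x)
x₀ = -0.07, x₁ = 1.13

Secant formula: x_{n+1} = x_n - f(x_n)(x_n - x_{n-1})/(f(x_n) - f(x_{n-1}))

Iteration 1:
  f(-0.070000) = -1.142508
  f(1.130000) = 0.806967
  x_2 = 1.130000 - 0.806967×(1.130000 - (-0.070000))/(0.806967 - (-1.142508))
       = 0.633271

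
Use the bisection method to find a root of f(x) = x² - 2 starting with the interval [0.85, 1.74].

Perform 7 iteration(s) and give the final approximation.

f(x) = x² - 2
Initial interval: [0.85, 1.74]

Iteration 1:
  c_1 = (0.850000 + 1.740000)/2 = 1.295000
  f(c_1) = f(1.295000) = -0.322975
  f(a) × f(c) ≥ 0, new interval: [1.295000, 1.740000]
Iteration 2:
  c_2 = (1.295000 + 1.740000)/2 = 1.517500
  f(c_2) = f(1.517500) = 0.302806
  f(a) × f(c) < 0, new interval: [1.295000, 1.517500]
Iteration 3:
  c_3 = (1.295000 + 1.517500)/2 = 1.406250
  f(c_3) = f(1.406250) = -0.022461
  f(a) × f(c) ≥ 0, new interval: [1.406250, 1.517500]
Iteration 4:
  c_4 = (1.406250 + 1.517500)/2 = 1.461875
  f(c_4) = f(1.461875) = 0.137079
  f(a) × f(c) < 0, new interval: [1.406250, 1.461875]
Iteration 5:
  c_5 = (1.406250 + 1.461875)/2 = 1.434063
  f(c_5) = f(1.434063) = 0.056535
  f(a) × f(c) < 0, new interval: [1.406250, 1.434063]
Iteration 6:
  c_6 = (1.406250 + 1.434063)/2 = 1.420156
  f(c_6) = f(1.420156) = 0.016844
  f(a) × f(c) < 0, new interval: [1.406250, 1.420156]
Iteration 7:
  c_7 = (1.406250 + 1.420156)/2 = 1.413203
  f(c_7) = f(1.413203) = -0.002857
  f(a) × f(c) ≥ 0, new interval: [1.413203, 1.420156]

After 7 iteration(s), the approximation is c_7 = 1.413203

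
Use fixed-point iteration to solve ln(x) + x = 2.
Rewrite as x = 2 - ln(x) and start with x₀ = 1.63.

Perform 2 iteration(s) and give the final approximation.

Equation: ln(x) + x = 2
Fixed-point form: x = 2 - ln(x)
x₀ = 1.63

x_1 = g(1.630000) = 1.511420
x_2 = g(1.511420) = 1.586950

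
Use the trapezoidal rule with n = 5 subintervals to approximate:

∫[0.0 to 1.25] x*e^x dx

f(x) = x*e^x
a = 0.0, b = 1.25, n = 5
h = (b - a)/n = 0.250000

Trapezoidal rule: (h/2)[f(x₀) + 2f(x₁) + 2f(x₂) + ... + f(xₙ)]

x_0 = 0.0000, f(x_0) = 0.000000, coefficient = 1
x_1 = 0.2500, f(x_1) = 0.321006, coefficient = 2
x_2 = 0.5000, f(x_2) = 0.824361, coefficient = 2
x_3 = 0.7500, f(x_3) = 1.587750, coefficient = 2
x_4 = 1.0000, f(x_4) = 2.718282, coefficient = 2
x_5 = 1.2500, f(x_5) = 4.362929, coefficient = 1

I ≈ (0.250000/2) × 15.265726 = 1.908216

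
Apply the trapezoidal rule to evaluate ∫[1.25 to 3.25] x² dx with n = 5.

f(x) = x²
a = 1.25, b = 3.25, n = 5
h = (b - a)/n = 0.400000

Trapezoidal rule: (h/2)[f(x₀) + 2f(x₁) + 2f(x₂) + ... + f(xₙ)]

x_0 = 1.2500, f(x_0) = 1.562500, coefficient = 1
x_1 = 1.6500, f(x_1) = 2.722500, coefficient = 2
x_2 = 2.0500, f(x_2) = 4.202500, coefficient = 2
x_3 = 2.4500, f(x_3) = 6.002500, coefficient = 2
x_4 = 2.8500, f(x_4) = 8.122500, coefficient = 2
x_5 = 3.2500, f(x_5) = 10.562500, coefficient = 1

I ≈ (0.400000/2) × 54.225000 = 10.845000
Exact value: 10.791667
Error: 0.053333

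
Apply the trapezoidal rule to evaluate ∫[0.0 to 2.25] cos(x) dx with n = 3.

f(x) = cos(x)
a = 0.0, b = 2.25, n = 3
h = (b - a)/n = 0.750000

Trapezoidal rule: (h/2)[f(x₀) + 2f(x₁) + 2f(x₂) + ... + f(xₙ)]

x_0 = 0.0000, f(x_0) = 1.000000, coefficient = 1
x_1 = 0.7500, f(x_1) = 0.731689, coefficient = 2
x_2 = 1.5000, f(x_2) = 0.070737, coefficient = 2
x_3 = 2.2500, f(x_3) = -0.628174, coefficient = 1

I ≈ (0.750000/2) × 1.976679 = 0.741254
Exact value: 0.778073
Error: 0.036819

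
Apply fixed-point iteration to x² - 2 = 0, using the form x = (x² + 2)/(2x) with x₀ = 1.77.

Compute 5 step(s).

Equation: x² - 2 = 0
Fixed-point form: x = (x² + 2)/(2x)
x₀ = 1.77

x_1 = g(1.770000) = 1.449972
x_2 = g(1.449972) = 1.414654
x_3 = g(1.414654) = 1.414214
x_4 = g(1.414214) = 1.414214
x_5 = g(1.414214) = 1.414214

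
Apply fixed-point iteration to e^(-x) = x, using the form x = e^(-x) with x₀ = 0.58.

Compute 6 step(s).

Equation: e^(-x) = x
Fixed-point form: x = e^(-x)
x₀ = 0.58

x_1 = g(0.580000) = 0.559898
x_2 = g(0.559898) = 0.571267
x_3 = g(0.571267) = 0.564809
x_4 = g(0.564809) = 0.568469
x_5 = g(0.568469) = 0.566392
x_6 = g(0.566392) = 0.567569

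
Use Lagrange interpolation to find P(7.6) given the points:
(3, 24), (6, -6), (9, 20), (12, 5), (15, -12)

Lagrange interpolation formula:
P(x) = Σ yᵢ × Lᵢ(x)
where Lᵢ(x) = Π_{j≠i} (x - xⱼ)/(xᵢ - xⱼ)

L_0(7.6) = (7.6 - 6)/(3 - 6) × (7.6 - 9)/(3 - 9) × (7.6 - 12)/(3 - 12) × (7.6 - 15)/(3 - 15) = -0.037518
L_1(7.6) = (7.6 - 3)/(6 - 3) × (7.6 - 9)/(6 - 9) × (7.6 - 12)/(6 - 12) × (7.6 - 15)/(6 - 15) = 0.431453
L_2(7.6) = (7.6 - 3)/(9 - 3) × (7.6 - 6)/(9 - 6) × (7.6 - 12)/(9 - 12) × (7.6 - 15)/(9 - 15) = 0.739635
L_3(7.6) = (7.6 - 3)/(12 - 3) × (7.6 - 6)/(12 - 6) × (7.6 - 9)/(12 - 9) × (7.6 - 15)/(12 - 15) = -0.156892
L_4(7.6) = (7.6 - 3)/(15 - 3) × (7.6 - 6)/(15 - 6) × (7.6 - 9)/(15 - 9) × (7.6 - 12)/(15 - 12) = 0.023322

P(7.6) = 24×L_0(7.6) + (-6)×L_1(7.6) + 20×L_2(7.6) + 5×L_3(7.6) + (-12)×L_4(7.6)
P(7.6) = 10.239223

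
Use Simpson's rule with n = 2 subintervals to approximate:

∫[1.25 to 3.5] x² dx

f(x) = x²
a = 1.25, b = 3.5, n = 2
h = (b - a)/n = 1.125000

Simpson's rule: (h/3)[f(x₀) + 4f(x₁) + 2f(x₂) + ... + f(xₙ)]

x_0 = 1.2500, f(x_0) = 1.562500, coefficient = 1
x_1 = 2.3750, f(x_1) = 5.640625, coefficient = 4
x_2 = 3.5000, f(x_2) = 12.250000, coefficient = 1

I ≈ (1.125000/3) × 36.375000 = 13.640625
Exact value: 13.640625
Error: 0.000000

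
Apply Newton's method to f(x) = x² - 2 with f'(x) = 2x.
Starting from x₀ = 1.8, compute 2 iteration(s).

f(x) = x² - 2
f'(x) = 2x
x₀ = 1.8

Newton-Raphson formula: x_{n+1} = x_n - f(x_n)/f'(x_n)

Iteration 1:
  f(1.800000) = 1.240000
  f'(1.800000) = 3.600000
  x_1 = 1.800000 - 1.240000/3.600000 = 1.455556
Iteration 2:
  f(1.455556) = 0.118642
  f'(1.455556) = 2.911111
  x_2 = 1.455556 - 0.118642/2.911111 = 1.414801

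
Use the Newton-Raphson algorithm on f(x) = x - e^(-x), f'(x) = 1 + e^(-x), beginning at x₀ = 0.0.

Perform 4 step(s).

f(x) = x - e^(-x)
f'(x) = 1 + e^(-x)
x₀ = 0.0

Newton-Raphson formula: x_{n+1} = x_n - f(x_n)/f'(x_n)

Iteration 1:
  f(0.000000) = -1.000000
  f'(0.000000) = 2.000000
  x_1 = 0.000000 - (-1.000000)/2.000000 = 0.500000
Iteration 2:
  f(0.500000) = -0.106531
  f'(0.500000) = 1.606531
  x_2 = 0.500000 - (-0.106531)/1.606531 = 0.566311
Iteration 3:
  f(0.566311) = -0.001305
  f'(0.566311) = 1.567616
  x_3 = 0.566311 - (-0.001305)/1.567616 = 0.567143
Iteration 4:
  f(0.567143) = 0.000000
  f'(0.567143) = 1.567143
  x_4 = 0.567143 - 0.000000/1.567143 = 0.567143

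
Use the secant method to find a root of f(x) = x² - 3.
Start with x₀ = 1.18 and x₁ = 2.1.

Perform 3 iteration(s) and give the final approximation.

f(x) = x² - 3
x₀ = 1.18, x₁ = 2.1

Secant formula: x_{n+1} = x_n - f(x_n)(x_n - x_{n-1})/(f(x_n) - f(x_{n-1}))

Iteration 1:
  f(1.180000) = -1.607600
  f(2.100000) = 1.410000
  x_2 = 2.100000 - 1.410000×(2.100000 - 1.180000)/(1.410000 - (-1.607600))
       = 1.670122
Iteration 2:
  f(2.100000) = 1.410000
  f(1.670122) = -0.210693
  x_3 = 1.670122 - (-0.210693)×(1.670122 - 2.100000)/(-0.210693 - 1.410000)
       = 1.726007
Iteration 3:
  f(1.670122) = -0.210693
  f(1.726007) = -0.020901
  x_4 = 1.726007 - (-0.020901)×(1.726007 - 1.670122)/(-0.020901 - (-0.210693))
       = 1.732161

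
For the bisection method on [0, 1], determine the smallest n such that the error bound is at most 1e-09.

We need (b-a)/2^n ≤ 1e-09
(1 - 0)/2^n ≤ 1e-09
1/2^n ≤ 1e-09
2^n ≥ 1000000000
n ≥ log₂(1000000000) = 29.90
n ≥ 30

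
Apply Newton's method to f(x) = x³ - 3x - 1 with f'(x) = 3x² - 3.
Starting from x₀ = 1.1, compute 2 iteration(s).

f(x) = x³ - 3x - 1
f'(x) = 3x² - 3
x₀ = 1.1

Newton-Raphson formula: x_{n+1} = x_n - f(x_n)/f'(x_n)

Iteration 1:
  f(1.100000) = -2.969000
  f'(1.100000) = 0.630000
  x_1 = 1.100000 - (-2.969000)/0.630000 = 5.812698
Iteration 2:
  f(5.812698) = 177.958236
  f'(5.812698) = 98.362389
  x_2 = 5.812698 - 177.958236/98.362389 = 4.003488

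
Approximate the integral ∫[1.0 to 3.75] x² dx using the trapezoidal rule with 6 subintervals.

f(x) = x²
a = 1.0, b = 3.75, n = 6
h = (b - a)/n = 0.458333

Trapezoidal rule: (h/2)[f(x₀) + 2f(x₁) + 2f(x₂) + ... + f(xₙ)]

x_0 = 1.0000, f(x_0) = 1.000000, coefficient = 1
x_1 = 1.4583, f(x_1) = 2.126736, coefficient = 2
x_2 = 1.9167, f(x_2) = 3.673611, coefficient = 2
x_3 = 2.3750, f(x_3) = 5.640625, coefficient = 2
x_4 = 2.8333, f(x_4) = 8.027778, coefficient = 2
x_5 = 3.2917, f(x_5) = 10.835069, coefficient = 2
x_6 = 3.7500, f(x_6) = 14.062500, coefficient = 1

I ≈ (0.458333/2) × 75.670139 = 17.341073
Exact value: 17.244792
Error: 0.096282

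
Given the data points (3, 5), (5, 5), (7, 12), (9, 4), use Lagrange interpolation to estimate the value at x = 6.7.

Lagrange interpolation formula:
P(x) = Σ yᵢ × Lᵢ(x)
where Lᵢ(x) = Π_{j≠i} (x - xⱼ)/(xᵢ - xⱼ)

L_0(6.7) = (6.7 - 5)/(3 - 5) × (6.7 - 7)/(3 - 7) × (6.7 - 9)/(3 - 9) = -0.024437
L_1(6.7) = (6.7 - 3)/(5 - 3) × (6.7 - 7)/(5 - 7) × (6.7 - 9)/(5 - 9) = 0.159562
L_2(6.7) = (6.7 - 3)/(7 - 3) × (6.7 - 5)/(7 - 5) × (6.7 - 9)/(7 - 9) = 0.904188
L_3(6.7) = (6.7 - 3)/(9 - 3) × (6.7 - 5)/(9 - 5) × (6.7 - 7)/(9 - 7) = -0.039312

P(6.7) = 5×L_0(6.7) + 5×L_1(6.7) + 12×L_2(6.7) + 4×L_3(6.7)
P(6.7) = 11.368625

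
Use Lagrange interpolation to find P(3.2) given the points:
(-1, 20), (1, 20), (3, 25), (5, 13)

Lagrange interpolation formula:
P(x) = Σ yᵢ × Lᵢ(x)
where Lᵢ(x) = Π_{j≠i} (x - xⱼ)/(xᵢ - xⱼ)

L_0(3.2) = (3.2 - 1)/(-1 - 1) × (3.2 - 3)/(-1 - 3) × (3.2 - 5)/(-1 - 5) = 0.016500
L_1(3.2) = (3.2 - (-1))/(1 - (-1)) × (3.2 - 3)/(1 - 3) × (3.2 - 5)/(1 - 5) = -0.094500
L_2(3.2) = (3.2 - (-1))/(3 - (-1)) × (3.2 - 1)/(3 - 1) × (3.2 - 5)/(3 - 5) = 1.039500
L_3(3.2) = (3.2 - (-1))/(5 - (-1)) × (3.2 - 1)/(5 - 1) × (3.2 - 3)/(5 - 3) = 0.038500

P(3.2) = 20×L_0(3.2) + 20×L_1(3.2) + 25×L_2(3.2) + 13×L_3(3.2)
P(3.2) = 24.928000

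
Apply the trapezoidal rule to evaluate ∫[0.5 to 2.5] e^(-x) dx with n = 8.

f(x) = e^(-x)
a = 0.5, b = 2.5, n = 8
h = (b - a)/n = 0.250000

Trapezoidal rule: (h/2)[f(x₀) + 2f(x₁) + 2f(x₂) + ... + f(xₙ)]

x_0 = 0.5000, f(x_0) = 0.606531, coefficient = 1
x_1 = 0.7500, f(x_1) = 0.472367, coefficient = 2
x_2 = 1.0000, f(x_2) = 0.367879, coefficient = 2
x_3 = 1.2500, f(x_3) = 0.286505, coefficient = 2
x_4 = 1.5000, f(x_4) = 0.223130, coefficient = 2
x_5 = 1.7500, f(x_5) = 0.173774, coefficient = 2
x_6 = 2.0000, f(x_6) = 0.135335, coefficient = 2
x_7 = 2.2500, f(x_7) = 0.105399, coefficient = 2
x_8 = 2.5000, f(x_8) = 0.082085, coefficient = 1

I ≈ (0.250000/2) × 4.217394 = 0.527174
Exact value: 0.524446
Error: 0.002729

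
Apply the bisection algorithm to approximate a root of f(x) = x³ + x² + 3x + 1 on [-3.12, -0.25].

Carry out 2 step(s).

f(x) = x³ + x² + 3x + 1
Initial interval: [-3.12, -0.25]

Iteration 1:
  c_1 = (-3.120000 + (-0.250000))/2 = -1.685000
  f(c_1) = f(-1.685000) = -5.999869
  f(a) × f(c) ≥ 0, new interval: [-1.685000, -0.250000]
Iteration 2:
  c_2 = (-1.685000 + (-0.250000))/2 = -0.967500
  f(c_2) = f(-0.967500) = -1.872078
  f(a) × f(c) ≥ 0, new interval: [-0.967500, -0.250000]

After 2 iteration(s), the approximation is c_2 = -0.967500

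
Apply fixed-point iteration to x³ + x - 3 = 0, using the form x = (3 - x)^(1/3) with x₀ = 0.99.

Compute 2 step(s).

Equation: x³ + x - 3 = 0
Fixed-point form: x = (3 - x)^(1/3)
x₀ = 0.99

x_1 = g(0.990000) = 1.262017
x_2 = g(1.262017) = 1.202306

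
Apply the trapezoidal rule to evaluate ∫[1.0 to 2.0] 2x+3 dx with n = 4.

f(x) = 2x+3
a = 1.0, b = 2.0, n = 4
h = (b - a)/n = 0.250000

Trapezoidal rule: (h/2)[f(x₀) + 2f(x₁) + 2f(x₂) + ... + f(xₙ)]

x_0 = 1.0000, f(x_0) = 5.000000, coefficient = 1
x_1 = 1.2500, f(x_1) = 5.500000, coefficient = 2
x_2 = 1.5000, f(x_2) = 6.000000, coefficient = 2
x_3 = 1.7500, f(x_3) = 6.500000, coefficient = 2
x_4 = 2.0000, f(x_4) = 7.000000, coefficient = 1

I ≈ (0.250000/2) × 48.000000 = 6.000000
Exact value: 6.000000
Error: 0.000000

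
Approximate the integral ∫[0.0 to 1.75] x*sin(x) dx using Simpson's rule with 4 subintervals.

f(x) = x*sin(x)
a = 0.0, b = 1.75, n = 4
h = (b - a)/n = 0.437500

Simpson's rule: (h/3)[f(x₀) + 4f(x₁) + 2f(x₂) + ... + f(xₙ)]

x_0 = 0.0000, f(x_0) = 0.000000, coefficient = 1
x_1 = 0.4375, f(x_1) = 0.185358, coefficient = 4
x_2 = 0.8750, f(x_2) = 0.671601, coefficient = 2
x_3 = 1.3125, f(x_3) = 1.268960, coefficient = 4
x_4 = 1.7500, f(x_4) = 1.721975, coefficient = 1

I ≈ (0.437500/3) × 8.882449 = 1.295357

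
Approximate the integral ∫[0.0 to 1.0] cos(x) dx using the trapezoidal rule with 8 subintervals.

f(x) = cos(x)
a = 0.0, b = 1.0, n = 8
h = (b - a)/n = 0.125000

Trapezoidal rule: (h/2)[f(x₀) + 2f(x₁) + 2f(x₂) + ... + f(xₙ)]

x_0 = 0.0000, f(x_0) = 1.000000, coefficient = 1
x_1 = 0.1250, f(x_1) = 0.992198, coefficient = 2
x_2 = 0.2500, f(x_2) = 0.968912, coefficient = 2
x_3 = 0.3750, f(x_3) = 0.930508, coefficient = 2
x_4 = 0.5000, f(x_4) = 0.877583, coefficient = 2
x_5 = 0.6250, f(x_5) = 0.810963, coefficient = 2
x_6 = 0.7500, f(x_6) = 0.731689, coefficient = 2
x_7 = 0.8750, f(x_7) = 0.640997, coefficient = 2
x_8 = 1.0000, f(x_8) = 0.540302, coefficient = 1

I ≈ (0.125000/2) × 13.446001 = 0.840375
Exact value: 0.841471
Error: 0.001096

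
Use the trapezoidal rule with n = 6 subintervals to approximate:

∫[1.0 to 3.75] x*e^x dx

f(x) = x*e^x
a = 1.0, b = 3.75, n = 6
h = (b - a)/n = 0.458333

Trapezoidal rule: (h/2)[f(x₀) + 2f(x₁) + 2f(x₂) + ... + f(xₙ)]

x_0 = 1.0000, f(x_0) = 2.718282, coefficient = 1
x_1 = 1.4583, f(x_1) = 6.269067, coefficient = 2
x_2 = 1.9167, f(x_2) = 13.029998, coefficient = 2
x_3 = 2.3750, f(x_3) = 25.533656, coefficient = 2
x_4 = 2.8333, f(x_4) = 48.172446, coefficient = 2
x_5 = 3.2917, f(x_5) = 88.505145, coefficient = 2
x_6 = 3.7500, f(x_6) = 159.454058, coefficient = 1

I ≈ (0.458333/2) × 525.192966 = 120.356721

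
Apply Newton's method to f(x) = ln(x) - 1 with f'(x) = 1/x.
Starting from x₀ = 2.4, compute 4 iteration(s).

f(x) = ln(x) - 1
f'(x) = 1/x
x₀ = 2.4

Newton-Raphson formula: x_{n+1} = x_n - f(x_n)/f'(x_n)

Iteration 1:
  f(2.400000) = -0.124531
  f'(2.400000) = 0.416667
  x_1 = 2.400000 - (-0.124531)/0.416667 = 2.698875
Iteration 2:
  f(2.698875) = -0.007165
  f'(2.698875) = 0.370525
  x_2 = 2.698875 - (-0.007165)/0.370525 = 2.718212
Iteration 3:
  f(2.718212) = -0.000026
  f'(2.718212) = 0.367889
  x_3 = 2.718212 - (-0.000026)/0.367889 = 2.718282
Iteration 4:
  f(2.718282) = 0.000000
  f'(2.718282) = 0.367879
  x_4 = 2.718282 - 0.000000/0.367879 = 2.718282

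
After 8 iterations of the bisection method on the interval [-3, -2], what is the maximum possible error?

Bisection error bound: |error| ≤ (b-a)/2^n
|error| ≤ (-2 - (-3))/2^8 = 1/2^8
|error| ≤ 0.0039062500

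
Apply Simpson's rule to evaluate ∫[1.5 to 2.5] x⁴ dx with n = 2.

f(x) = x⁴
a = 1.5, b = 2.5, n = 2
h = (b - a)/n = 0.500000

Simpson's rule: (h/3)[f(x₀) + 4f(x₁) + 2f(x₂) + ... + f(xₙ)]

x_0 = 1.5000, f(x_0) = 5.062500, coefficient = 1
x_1 = 2.0000, f(x_1) = 16.000000, coefficient = 4
x_2 = 2.5000, f(x_2) = 39.062500, coefficient = 1

I ≈ (0.500000/3) × 108.125000 = 18.020833
Exact value: 18.012500
Error: 0.008333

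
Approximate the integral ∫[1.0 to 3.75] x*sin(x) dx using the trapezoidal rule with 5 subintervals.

f(x) = x*sin(x)
a = 1.0, b = 3.75, n = 5
h = (b - a)/n = 0.550000

Trapezoidal rule: (h/2)[f(x₀) + 2f(x₁) + 2f(x₂) + ... + f(xₙ)]

x_0 = 1.0000, f(x_0) = 0.841471, coefficient = 1
x_1 = 1.5500, f(x_1) = 1.549665, coefficient = 2
x_2 = 2.1000, f(x_2) = 1.812740, coefficient = 2
x_3 = 2.6500, f(x_3) = 1.250881, coefficient = 2
x_4 = 3.2000, f(x_4) = -0.186797, coefficient = 2
x_5 = 3.7500, f(x_5) = -2.143355, coefficient = 1

I ≈ (0.550000/2) × 7.551092 = 2.076550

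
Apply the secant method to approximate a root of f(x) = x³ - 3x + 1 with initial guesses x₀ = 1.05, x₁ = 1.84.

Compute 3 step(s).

f(x) = x³ - 3x + 1
x₀ = 1.05, x₁ = 1.84

Secant formula: x_{n+1} = x_n - f(x_n)(x_n - x_{n-1})/(f(x_n) - f(x_{n-1}))

Iteration 1:
  f(1.050000) = -0.992375
  f(1.840000) = 1.709504
  x_2 = 1.840000 - 1.709504×(1.840000 - 1.050000)/(1.709504 - (-0.992375))
       = 1.340160
Iteration 2:
  f(1.840000) = 1.709504
  f(1.340160) = -0.613515
  x_3 = 1.340160 - (-0.613515)×(1.340160 - 1.840000)/(-0.613515 - 1.709504)
       = 1.472169
Iteration 3:
  f(1.340160) = -0.613515
  f(1.472169) = -0.225903
  x_4 = 1.472169 - (-0.225903)×(1.472169 - 1.340160)/(-0.225903 - (-0.613515))
       = 1.549105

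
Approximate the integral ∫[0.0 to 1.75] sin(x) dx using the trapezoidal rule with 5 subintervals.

f(x) = sin(x)
a = 0.0, b = 1.75, n = 5
h = (b - a)/n = 0.350000

Trapezoidal rule: (h/2)[f(x₀) + 2f(x₁) + 2f(x₂) + ... + f(xₙ)]

x_0 = 0.0000, f(x_0) = 0.000000, coefficient = 1
x_1 = 0.3500, f(x_1) = 0.342898, coefficient = 2
x_2 = 0.7000, f(x_2) = 0.644218, coefficient = 2
x_3 = 1.0500, f(x_3) = 0.867423, coefficient = 2
x_4 = 1.4000, f(x_4) = 0.985450, coefficient = 2
x_5 = 1.7500, f(x_5) = 0.983986, coefficient = 1

I ≈ (0.350000/2) × 6.663963 = 1.166193
Exact value: 1.178246
Error: 0.012053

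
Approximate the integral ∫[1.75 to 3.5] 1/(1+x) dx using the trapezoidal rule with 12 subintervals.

f(x) = 1/(1+x)
a = 1.75, b = 3.5, n = 12
h = (b - a)/n = 0.145833

Trapezoidal rule: (h/2)[f(x₀) + 2f(x₁) + 2f(x₂) + ... + f(xₙ)]

x_0 = 1.7500, f(x_0) = 0.363636, coefficient = 1
x_1 = 1.8958, f(x_1) = 0.345324, coefficient = 2
x_2 = 2.0417, f(x_2) = 0.328767, coefficient = 2
x_3 = 2.1875, f(x_3) = 0.313725, coefficient = 2
x_4 = 2.3333, f(x_4) = 0.300000, coefficient = 2
x_5 = 2.4792, f(x_5) = 0.287425, coefficient = 2
x_6 = 2.6250, f(x_6) = 0.275862, coefficient = 2
x_7 = 2.7708, f(x_7) = 0.265193, coefficient = 2
x_8 = 2.9167, f(x_8) = 0.255319, coefficient = 2
x_9 = 3.0625, f(x_9) = 0.246154, coefficient = 2
x_10 = 3.2083, f(x_10) = 0.237624, coefficient = 2
x_11 = 3.3542, f(x_11) = 0.229665, coefficient = 2
x_12 = 3.5000, f(x_12) = 0.222222, coefficient = 1

I ≈ (0.145833/2) × 6.755976 = 0.492623
Exact value: 0.492476
Error: 0.000147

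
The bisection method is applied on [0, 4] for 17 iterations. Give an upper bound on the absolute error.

Bisection error bound: |error| ≤ (b-a)/2^n
|error| ≤ (4 - 0)/2^17 = 4/2^17
|error| ≤ 0.0000305176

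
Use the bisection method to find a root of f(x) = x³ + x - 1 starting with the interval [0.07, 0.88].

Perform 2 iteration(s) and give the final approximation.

f(x) = x³ + x - 1
Initial interval: [0.07, 0.88]

Iteration 1:
  c_1 = (0.070000 + 0.880000)/2 = 0.475000
  f(c_1) = f(0.475000) = -0.417828
  f(a) × f(c) ≥ 0, new interval: [0.475000, 0.880000]
Iteration 2:
  c_2 = (0.475000 + 0.880000)/2 = 0.677500
  f(c_2) = f(0.677500) = -0.011523
  f(a) × f(c) ≥ 0, new interval: [0.677500, 0.880000]

After 2 iteration(s), the approximation is c_2 = 0.677500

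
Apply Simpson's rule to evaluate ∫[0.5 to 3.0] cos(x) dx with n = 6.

f(x) = cos(x)
a = 0.5, b = 3.0, n = 6
h = (b - a)/n = 0.416667

Simpson's rule: (h/3)[f(x₀) + 4f(x₁) + 2f(x₂) + ... + f(xₙ)]

x_0 = 0.5000, f(x_0) = 0.877583, coefficient = 1
x_1 = 0.9167, f(x_1) = 0.608469, coefficient = 4
x_2 = 1.3333, f(x_2) = 0.235238, coefficient = 2
x_3 = 1.7500, f(x_3) = -0.178246, coefficient = 4
x_4 = 2.1667, f(x_4) = -0.561229, coefficient = 2
x_5 = 2.5833, f(x_5) = -0.848178, coefficient = 4
x_6 = 3.0000, f(x_6) = -0.989992, coefficient = 1

I ≈ (0.416667/3) × -2.436216 = -0.338363
Exact value: -0.338306
Error: 0.000058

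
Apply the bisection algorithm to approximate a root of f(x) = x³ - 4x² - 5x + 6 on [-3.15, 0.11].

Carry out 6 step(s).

f(x) = x³ - 4x² - 5x + 6
Initial interval: [-3.15, 0.11]

Iteration 1:
  c_1 = (-3.150000 + 0.110000)/2 = -1.520000
  f(c_1) = f(-1.520000) = 0.846592
  f(a) × f(c) < 0, new interval: [-3.150000, -1.520000]
Iteration 2:
  c_2 = (-3.150000 + (-1.520000))/2 = -2.335000
  f(c_2) = f(-2.335000) = -16.864845
  f(a) × f(c) ≥ 0, new interval: [-2.335000, -1.520000]
Iteration 3:
  c_3 = (-2.335000 + (-1.520000))/2 = -1.927500
  f(c_3) = f(-1.927500) = -6.384681
  f(a) × f(c) ≥ 0, new interval: [-1.927500, -1.520000]
Iteration 4:
  c_4 = (-1.927500 + (-1.520000))/2 = -1.723750
  f(c_4) = f(-1.723750) = -2.388309
  f(a) × f(c) ≥ 0, new interval: [-1.723750, -1.520000]
Iteration 5:
  c_5 = (-1.723750 + (-1.520000))/2 = -1.621875
  f(c_5) = f(-1.621875) = -0.678846
  f(a) × f(c) ≥ 0, new interval: [-1.621875, -1.520000]
Iteration 6:
  c_6 = (-1.621875 + (-1.520000))/2 = -1.570937
  f(c_6) = f(-1.570937) = 0.106479
  f(a) × f(c) < 0, new interval: [-1.621875, -1.570937]

After 6 iteration(s), the approximation is c_6 = -1.570937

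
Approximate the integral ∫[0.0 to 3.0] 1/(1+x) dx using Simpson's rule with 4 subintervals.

f(x) = 1/(1+x)
a = 0.0, b = 3.0, n = 4
h = (b - a)/n = 0.750000

Simpson's rule: (h/3)[f(x₀) + 4f(x₁) + 2f(x₂) + ... + f(xₙ)]

x_0 = 0.0000, f(x_0) = 1.000000, coefficient = 1
x_1 = 0.7500, f(x_1) = 0.571429, coefficient = 4
x_2 = 1.5000, f(x_2) = 0.400000, coefficient = 2
x_3 = 2.2500, f(x_3) = 0.307692, coefficient = 4
x_4 = 3.0000, f(x_4) = 0.250000, coefficient = 1

I ≈ (0.750000/3) × 5.566484 = 1.391621
Exact value: 1.386294
Error: 0.005327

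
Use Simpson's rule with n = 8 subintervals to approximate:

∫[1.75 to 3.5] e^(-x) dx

f(x) = e^(-x)
a = 1.75, b = 3.5, n = 8
h = (b - a)/n = 0.218750

Simpson's rule: (h/3)[f(x₀) + 4f(x₁) + 2f(x₂) + ... + f(xₙ)]

x_0 = 1.7500, f(x_0) = 0.173774, coefficient = 1
x_1 = 1.9688, f(x_1) = 0.139631, coefficient = 4
x_2 = 2.1875, f(x_2) = 0.112197, coefficient = 2
x_3 = 2.4062, f(x_3) = 0.090153, coefficient = 4
x_4 = 2.6250, f(x_4) = 0.072440, coefficient = 2
x_5 = 2.8438, f(x_5) = 0.058207, coefficient = 4
x_6 = 3.0625, f(x_6) = 0.046771, coefficient = 2
x_7 = 3.2812, f(x_7) = 0.037581, coefficient = 4
x_8 = 3.5000, f(x_8) = 0.030197, coefficient = 1

I ≈ (0.218750/3) × 1.969075 = 0.143578
Exact value: 0.143577
Error: 0.000002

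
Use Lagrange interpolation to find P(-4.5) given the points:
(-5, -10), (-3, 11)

Lagrange interpolation formula:
P(x) = Σ yᵢ × Lᵢ(x)
where Lᵢ(x) = Π_{j≠i} (x - xⱼ)/(xᵢ - xⱼ)

L_0(-4.5) = (-4.5 - (-3))/(-5 - (-3)) = 0.750000
L_1(-4.5) = (-4.5 - (-5))/(-3 - (-5)) = 0.250000

P(-4.5) = (-10)×L_0(-4.5) + 11×L_1(-4.5)
P(-4.5) = -4.750000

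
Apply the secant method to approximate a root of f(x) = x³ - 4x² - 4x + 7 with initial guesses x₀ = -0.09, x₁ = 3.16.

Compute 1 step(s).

f(x) = x³ - 4x² - 4x + 7
x₀ = -0.09, x₁ = 3.16

Secant formula: x_{n+1} = x_n - f(x_n)(x_n - x_{n-1})/(f(x_n) - f(x_{n-1}))

Iteration 1:
  f(-0.090000) = 7.326871
  f(3.160000) = -14.027904
  x_2 = 3.160000 - (-14.027904)×(3.160000 - (-0.090000))/(-14.027904 - 7.326871)
       = 1.025082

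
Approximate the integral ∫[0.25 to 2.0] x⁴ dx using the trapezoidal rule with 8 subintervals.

f(x) = x⁴
a = 0.25, b = 2.0, n = 8
h = (b - a)/n = 0.218750

Trapezoidal rule: (h/2)[f(x₀) + 2f(x₁) + 2f(x₂) + ... + f(xₙ)]

x_0 = 0.2500, f(x_0) = 0.003906, coefficient = 1
x_1 = 0.4688, f(x_1) = 0.048280, coefficient = 2
x_2 = 0.6875, f(x_2) = 0.223404, coefficient = 2
x_3 = 0.9062, f(x_3) = 0.674516, coefficient = 2
x_4 = 1.1250, f(x_4) = 1.601807, coefficient = 2
x_5 = 1.3438, f(x_5) = 3.260423, coefficient = 2
x_6 = 1.5625, f(x_6) = 5.960464, coefficient = 2
x_7 = 1.7812, f(x_7) = 10.066987, coefficient = 2
x_8 = 2.0000, f(x_8) = 16.000000, coefficient = 1

I ≈ (0.218750/2) × 59.675667 = 6.527026
Exact value: 6.399805
Error: 0.127221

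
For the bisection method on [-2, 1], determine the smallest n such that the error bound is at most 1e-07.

We need (b-a)/2^n ≤ 1e-07
(1 - (-2))/2^n ≤ 1e-07
3/2^n ≤ 1e-07
2^n ≥ 30000000
n ≥ log₂(30000000) = 24.84
n ≥ 25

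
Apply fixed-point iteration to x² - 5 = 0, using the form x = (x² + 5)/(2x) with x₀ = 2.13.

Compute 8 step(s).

Equation: x² - 5 = 0
Fixed-point form: x = (x² + 5)/(2x)
x₀ = 2.13

x_1 = g(2.130000) = 2.238709
x_2 = g(2.238709) = 2.236070
x_3 = g(2.236070) = 2.236068
x_4 = g(2.236068) = 2.236068
x_5 = g(2.236068) = 2.236068
x_6 = g(2.236068) = 2.236068
x_7 = g(2.236068) = 2.236068
x_8 = g(2.236068) = 2.236068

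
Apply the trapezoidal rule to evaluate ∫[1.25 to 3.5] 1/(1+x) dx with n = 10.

f(x) = 1/(1+x)
a = 1.25, b = 3.5, n = 10
h = (b - a)/n = 0.225000

Trapezoidal rule: (h/2)[f(x₀) + 2f(x₁) + 2f(x₂) + ... + f(xₙ)]

x_0 = 1.2500, f(x_0) = 0.444444, coefficient = 1
x_1 = 1.4750, f(x_1) = 0.404040, coefficient = 2
x_2 = 1.7000, f(x_2) = 0.370370, coefficient = 2
x_3 = 1.9250, f(x_3) = 0.341880, coefficient = 2
x_4 = 2.1500, f(x_4) = 0.317460, coefficient = 2
x_5 = 2.3750, f(x_5) = 0.296296, coefficient = 2
x_6 = 2.6000, f(x_6) = 0.277778, coefficient = 2
x_7 = 2.8250, f(x_7) = 0.261438, coefficient = 2
x_8 = 3.0500, f(x_8) = 0.246914, coefficient = 2
x_9 = 3.2750, f(x_9) = 0.233918, coefficient = 2
x_10 = 3.5000, f(x_10) = 0.222222, coefficient = 1

I ≈ (0.225000/2) × 6.166857 = 0.693771
Exact value: 0.693147
Error: 0.000624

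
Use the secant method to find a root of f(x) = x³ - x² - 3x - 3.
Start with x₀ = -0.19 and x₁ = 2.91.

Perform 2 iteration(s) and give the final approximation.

f(x) = x³ - x² - 3x - 3
x₀ = -0.19, x₁ = 2.91

Secant formula: x_{n+1} = x_n - f(x_n)(x_n - x_{n-1})/(f(x_n) - f(x_{n-1}))

Iteration 1:
  f(-0.190000) = -2.472959
  f(2.910000) = 4.444071
  x_2 = 2.910000 - 4.444071×(2.910000 - (-0.190000))/(4.444071 - (-2.472959))
       = 0.918304
Iteration 2:
  f(2.910000) = 4.444071
  f(0.918304) = -5.823805
  x_3 = 0.918304 - (-5.823805)×(0.918304 - 2.910000)/(-5.823805 - 4.444071)
       = 2.047968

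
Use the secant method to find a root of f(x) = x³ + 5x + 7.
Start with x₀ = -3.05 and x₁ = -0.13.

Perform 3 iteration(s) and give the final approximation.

f(x) = x³ + 5x + 7
x₀ = -3.05, x₁ = -0.13

Secant formula: x_{n+1} = x_n - f(x_n)(x_n - x_{n-1})/(f(x_n) - f(x_{n-1}))

Iteration 1:
  f(-3.050000) = -36.622625
  f(-0.130000) = 6.347803
  x_2 = -0.130000 - 6.347803×(-0.130000 - (-3.050000))/(6.347803 - (-36.622625))
       = -0.561357
Iteration 2:
  f(-0.130000) = 6.347803
  f(-0.561357) = 4.016321
  x_3 = -0.561357 - 4.016321×(-0.561357 - (-0.130000))/(4.016321 - 6.347803)
       = -1.304432
Iteration 3:
  f(-0.561357) = 4.016321
  f(-1.304432) = -1.741708
  x_4 = -1.304432 - (-1.741708)×(-1.304432 - (-0.561357))/(-1.741708 - 4.016321)
       = -1.079664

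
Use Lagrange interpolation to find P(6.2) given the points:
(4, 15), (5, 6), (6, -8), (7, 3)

Lagrange interpolation formula:
P(x) = Σ yᵢ × Lᵢ(x)
where Lᵢ(x) = Π_{j≠i} (x - xⱼ)/(xᵢ - xⱼ)

L_0(6.2) = (6.2 - 5)/(4 - 5) × (6.2 - 6)/(4 - 6) × (6.2 - 7)/(4 - 7) = 0.032000
L_1(6.2) = (6.2 - 4)/(5 - 4) × (6.2 - 6)/(5 - 6) × (6.2 - 7)/(5 - 7) = -0.176000
L_2(6.2) = (6.2 - 4)/(6 - 4) × (6.2 - 5)/(6 - 5) × (6.2 - 7)/(6 - 7) = 1.056000
L_3(6.2) = (6.2 - 4)/(7 - 4) × (6.2 - 5)/(7 - 5) × (6.2 - 6)/(7 - 6) = 0.088000

P(6.2) = 15×L_0(6.2) + 6×L_1(6.2) + (-8)×L_2(6.2) + 3×L_3(6.2)
P(6.2) = -8.760000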